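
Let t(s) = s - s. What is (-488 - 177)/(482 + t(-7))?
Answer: -665/482 ≈ -1.3797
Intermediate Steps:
t(s) = 0
(-488 - 177)/(482 + t(-7)) = (-488 - 177)/(482 + 0) = -665/482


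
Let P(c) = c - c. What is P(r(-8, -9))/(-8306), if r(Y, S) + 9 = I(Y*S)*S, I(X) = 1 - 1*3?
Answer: 0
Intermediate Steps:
I(X) = -2 (I(X) = 1 - 3 = -2)
r(Y, S) = -9 - 2*S
P(c) = 0
P(r(-8, -9))/(-8306) = 0/(-8306) = 0*(-1/8306) = 0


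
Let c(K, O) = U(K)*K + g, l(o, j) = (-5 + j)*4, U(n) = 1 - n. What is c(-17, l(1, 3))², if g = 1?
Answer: 93025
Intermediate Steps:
l(o, j) = -20 + 4*j
c(K, O) = 1 + K*(1 - K) (c(K, O) = (1 - K)*K + 1 = K*(1 - K) + 1 = 1 + K*(1 - K))
c(-17, l(1, 3))² = (1 - 1*(-17)*(-1 - 17))² = (1 - 1*(-17)*(-18))² = (1 - 306)² = (-305)² = 93025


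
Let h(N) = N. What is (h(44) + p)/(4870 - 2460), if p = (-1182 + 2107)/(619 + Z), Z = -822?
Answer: 8007/489230 ≈ 0.016367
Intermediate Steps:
p = -925/203 (p = (-1182 + 2107)/(619 - 822) = 925/(-203) = 925*(-1/203) = -925/203 ≈ -4.5566)
(h(44) + p)/(4870 - 2460) = (44 - 925/203)/(4870 - 2460) = (8007/203)/2410 = (8007/203)*(1/2410) = 8007/489230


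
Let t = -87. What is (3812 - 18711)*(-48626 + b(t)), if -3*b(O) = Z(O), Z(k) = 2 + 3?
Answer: 2173510817/3 ≈ 7.2450e+8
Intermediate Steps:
Z(k) = 5
b(O) = -5/3 (b(O) = -⅓*5 = -5/3)
(3812 - 18711)*(-48626 + b(t)) = (3812 - 18711)*(-48626 - 5/3) = -14899*(-145883/3) = 2173510817/3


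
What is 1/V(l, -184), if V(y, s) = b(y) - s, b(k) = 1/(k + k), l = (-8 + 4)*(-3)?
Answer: 24/4417 ≈ 0.0054336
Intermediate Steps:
l = 12 (l = -4*(-3) = 12)
b(k) = 1/(2*k)
V(y, s) = 1/(2*y) - s
1/V(l, -184) = 1/((1/2)/12 - 1*(-184)) = 1/((1/2)*(1/12) + 184) = 1/(1/24 + 184) = 1/(4417/24) = 24/4417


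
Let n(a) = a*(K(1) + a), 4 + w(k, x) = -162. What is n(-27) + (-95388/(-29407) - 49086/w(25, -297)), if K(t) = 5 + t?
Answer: 2113576032/2440781 ≈ 865.94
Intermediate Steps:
w(k, x) = -166 (w(k, x) = -4 - 162 = -166)
n(a) = a*(6 + a) (n(a) = a*((5 + 1) + a) = a*(6 + a))
n(-27) + (-95388/(-29407) - 49086/w(25, -297)) = -27*(6 - 27) + (-95388/(-29407) - 49086/(-166)) = -27*(-21) + (-95388*(-1/29407) - 49086*(-1/166)) = 567 + (95388/29407 + 24543/83) = 567 + 729653205/2440781 = 2113576032/2440781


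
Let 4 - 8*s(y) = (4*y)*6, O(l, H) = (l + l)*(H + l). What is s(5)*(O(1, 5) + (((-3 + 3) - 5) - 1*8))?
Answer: 29/2 ≈ 14.500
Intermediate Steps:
O(l, H) = 2*l*(H + l) (O(l, H) = (2*l)*(H + l) = 2*l*(H + l))
s(y) = ½ - 3*y (s(y) = ½ - 4*y*6/8 = ½ - 3*y)
s(5)*(O(1, 5) + (((-3 + 3) - 5) - 1*8)) = (½ - 3*5)*(2*1*(5 + 1) + (((-3 + 3) - 5) - 1*8)) = (½ - 15)*(2*1*6 + ((0 - 5) - 8)) = -29*(12 + (-5 - 8))/2 = -29*(12 - 13)/2 = -29/2*(-1) = 29/2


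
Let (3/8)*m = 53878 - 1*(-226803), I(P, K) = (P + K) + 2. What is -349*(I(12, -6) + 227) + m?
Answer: 1999403/3 ≈ 6.6647e+5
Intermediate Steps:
I(P, K) = 2 + K + P (I(P, K) = (K + P) + 2 = 2 + K + P)
m = 2245448/3 (m = 8*(53878 - 1*(-226803))/3 = 8*(53878 + 226803)/3 = (8/3)*280681 = 2245448/3 ≈ 7.4848e+5)
-349*(I(12, -6) + 227) + m = -349*((2 - 6 + 12) + 227) + 2245448/3 = -349*(8 + 227) + 2245448/3 = -349*235 + 2245448/3 = -82015 + 2245448/3 = 1999403/3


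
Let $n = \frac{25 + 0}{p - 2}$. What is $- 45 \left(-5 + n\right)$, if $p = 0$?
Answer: $\frac{1575}{2} \approx 787.5$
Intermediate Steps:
$n = - \frac{25}{2}$ ($n = \frac{25 + 0}{0 - 2} = \frac{25}{-2} = 25 \left(- \frac{1}{2}\right) = - \frac{25}{2} \approx -12.5$)
$- 45 \left(-5 + n\right) = - 45 \left(-5 - \frac{25}{2}\right) = \left(-45\right) \left(- \frac{35}{2}\right) = \frac{1575}{2}$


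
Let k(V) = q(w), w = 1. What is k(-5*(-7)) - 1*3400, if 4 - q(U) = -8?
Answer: -3388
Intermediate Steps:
q(U) = 12 (q(U) = 4 - 1*(-8) = 4 + 8 = 12)
k(V) = 12
k(-5*(-7)) - 1*3400 = 12 - 1*3400 = 12 - 3400 = -3388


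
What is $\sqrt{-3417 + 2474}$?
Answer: $i \sqrt{943} \approx 30.708 i$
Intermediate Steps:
$\sqrt{-3417 + 2474} = \sqrt{-943} = i \sqrt{943}$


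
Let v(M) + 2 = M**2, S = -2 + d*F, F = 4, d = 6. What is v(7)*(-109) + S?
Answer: -5101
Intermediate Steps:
S = 22 (S = -2 + 6*4 = -2 + 24 = 22)
v(M) = -2 + M**2
v(7)*(-109) + S = (-2 + 7**2)*(-109) + 22 = (-2 + 49)*(-109) + 22 = 47*(-109) + 22 = -5123 + 22 = -5101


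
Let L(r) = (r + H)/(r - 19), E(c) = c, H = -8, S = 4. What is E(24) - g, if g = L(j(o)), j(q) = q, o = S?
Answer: 356/15 ≈ 23.733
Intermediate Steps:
o = 4
L(r) = (-8 + r)/(-19 + r) (L(r) = (r - 8)/(r - 19) = (-8 + r)/(-19 + r))
g = 4/15 (g = (-8 + 4)/(-19 + 4) = -4/(-15) = -1/15*(-4) = 4/15 ≈ 0.26667)
E(24) - g = 24 - 1*4/15 = 24 - 4/15 = 356/15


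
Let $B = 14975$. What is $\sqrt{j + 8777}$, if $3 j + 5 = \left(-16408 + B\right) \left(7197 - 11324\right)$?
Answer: $\frac{\sqrt{17820951}}{3} \approx 1407.2$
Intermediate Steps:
$j = \frac{5913986}{3}$ ($j = - \frac{5}{3} + \frac{\left(-16408 + 14975\right) \left(7197 - 11324\right)}{3} = - \frac{5}{3} + \frac{\left(-1433\right) \left(-4127\right)}{3} = - \frac{5}{3} + \frac{1}{3} \cdot 5913991 = - \frac{5}{3} + \frac{5913991}{3} = \frac{5913986}{3} \approx 1.9713 \cdot 10^{6}$)
$\sqrt{j + 8777} = \sqrt{\frac{5913986}{3} + 8777} = \sqrt{\frac{5940317}{3}} = \frac{\sqrt{17820951}}{3}$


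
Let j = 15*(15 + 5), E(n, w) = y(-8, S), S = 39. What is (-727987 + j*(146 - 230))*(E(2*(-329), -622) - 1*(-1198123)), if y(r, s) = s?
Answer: -902440042294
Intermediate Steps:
E(n, w) = 39
j = 300 (j = 15*20 = 300)
(-727987 + j*(146 - 230))*(E(2*(-329), -622) - 1*(-1198123)) = (-727987 + 300*(146 - 230))*(39 - 1*(-1198123)) = (-727987 + 300*(-84))*(39 + 1198123) = (-727987 - 25200)*1198162 = -753187*1198162 = -902440042294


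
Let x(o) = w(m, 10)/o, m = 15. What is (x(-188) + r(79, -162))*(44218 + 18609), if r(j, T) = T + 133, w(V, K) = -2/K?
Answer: -1712601193/940 ≈ -1.8219e+6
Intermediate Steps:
x(o) = -1/(5*o) (x(o) = (-2/10)/o = (-2*1/10)/o = -1/(5*o))
r(j, T) = 133 + T
(x(-188) + r(79, -162))*(44218 + 18609) = (-1/5/(-188) + (133 - 162))*(44218 + 18609) = (-1/5*(-1/188) - 29)*62827 = (1/940 - 29)*62827 = -27259/940*62827 = -1712601193/940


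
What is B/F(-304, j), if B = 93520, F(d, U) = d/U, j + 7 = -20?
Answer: 157815/19 ≈ 8306.0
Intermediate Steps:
j = -27 (j = -7 - 20 = -27)
B/F(-304, j) = 93520/((-304/(-27))) = 93520/((-304*(-1/27))) = 93520/(304/27) = 93520*(27/304) = 157815/19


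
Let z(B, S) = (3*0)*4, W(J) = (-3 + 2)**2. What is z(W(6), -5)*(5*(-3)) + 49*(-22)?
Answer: -1078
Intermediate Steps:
W(J) = 1 (W(J) = (-1)**2 = 1)
z(B, S) = 0 (z(B, S) = 0*4 = 0)
z(W(6), -5)*(5*(-3)) + 49*(-22) = 0*(5*(-3)) + 49*(-22) = 0*(-15) - 1078 = 0 - 1078 = -1078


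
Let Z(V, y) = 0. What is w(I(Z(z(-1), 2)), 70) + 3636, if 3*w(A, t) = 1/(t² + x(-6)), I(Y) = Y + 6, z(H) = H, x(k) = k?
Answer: 53383753/14682 ≈ 3636.0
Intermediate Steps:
I(Y) = 6 + Y
w(A, t) = 1/(3*(-6 + t²)) (w(A, t) = 1/(3*(t² - 6)) = 1/(3*(-6 + t²)))
w(I(Z(z(-1), 2)), 70) + 3636 = 1/(3*(-6 + 70²)) + 3636 = 1/(3*(-6 + 4900)) + 3636 = (⅓)/4894 + 3636 = (⅓)*(1/4894) + 3636 = 1/14682 + 3636 = 53383753/14682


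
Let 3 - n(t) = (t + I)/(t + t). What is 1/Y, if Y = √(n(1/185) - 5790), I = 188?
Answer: -I*√92710/46355 ≈ -0.0065685*I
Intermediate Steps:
n(t) = 3 - (188 + t)/(2*t) (n(t) = 3 - (t + 188)/(t + t) = 3 - (188 + t)/(2*t))
Y = I*√92710/2 (Y = √((5/2 - 94/(1/185)) - 5790) = √((5/2 - 94/1/185) - 5790) = √((5/2 - 94*185) - 5790) = √((5/2 - 17390) - 5790) = √(-34775/2 - 5790) = √(-46355/2) = I*√92710/2 ≈ 152.24*I)
1/Y = 1/(I*√92710/2) = -I*√92710/46355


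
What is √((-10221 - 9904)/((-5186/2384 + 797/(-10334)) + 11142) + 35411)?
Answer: √39452038811729901481939/1055544893 ≈ 188.17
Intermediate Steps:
√((-10221 - 9904)/((-5186/2384 + 797/(-10334)) + 11142) + 35411) = √(-20125/((-5186*1/2384 + 797*(-1/10334)) + 11142) + 35411) = √(-20125/((-2593/1192 - 797/10334) + 11142) + 35411) = √(-20125/(-13873043/6159064 + 11142) + 35411) = √(-20125/68610418045/6159064 + 35411) = √(-20125*6159064/68610418045 + 35411) = √(-24790232600/13722083609 + 35411) = √(485887912445699/13722083609) = √39452038811729901481939/1055544893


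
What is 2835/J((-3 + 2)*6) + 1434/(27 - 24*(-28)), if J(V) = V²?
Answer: 75307/932 ≈ 80.802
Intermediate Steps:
2835/J((-3 + 2)*6) + 1434/(27 - 24*(-28)) = 2835/(((-3 + 2)*6)²) + 1434/(27 - 24*(-28)) = 2835/((-1*6)²) + 1434/(27 + 672) = 2835/((-6)²) + 1434/699 = 2835/36 + 1434*(1/699) = 2835*(1/36) + 478/233 = 315/4 + 478/233 = 75307/932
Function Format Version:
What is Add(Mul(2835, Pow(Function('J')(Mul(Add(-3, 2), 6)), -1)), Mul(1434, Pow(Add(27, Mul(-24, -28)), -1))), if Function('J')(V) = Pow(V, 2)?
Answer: Rational(75307, 932) ≈ 80.802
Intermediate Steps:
Add(Mul(2835, Pow(Function('J')(Mul(Add(-3, 2), 6)), -1)), Mul(1434, Pow(Add(27, Mul(-24, -28)), -1))) = Add(Mul(2835, Pow(Pow(Mul(Add(-3, 2), 6), 2), -1)), Mul(1434, Pow(Add(27, Mul(-24, -28)), -1))) = Add(Mul(2835, Pow(Pow(Mul(-1, 6), 2), -1)), Mul(1434, Pow(Add(27, 672), -1))) = Add(Mul(2835, Pow(Pow(-6, 2), -1)), Mul(1434, Pow(699, -1))) = Add(Mul(2835, Pow(36, -1)), Mul(1434, Rational(1, 699))) = Add(Mul(2835, Rational(1, 36)), Rational(478, 233)) = Add(Rational(315, 4), Rational(478, 233)) = Rational(75307, 932)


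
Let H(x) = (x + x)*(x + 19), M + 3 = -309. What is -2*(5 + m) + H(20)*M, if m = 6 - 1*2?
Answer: -486738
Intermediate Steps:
M = -312 (M = -3 - 309 = -312)
m = 4 (m = 6 - 2 = 4)
H(x) = 2*x*(19 + x) (H(x) = (2*x)*(19 + x) = 2*x*(19 + x))
-2*(5 + m) + H(20)*M = -2*(5 + 4) + (2*20*(19 + 20))*(-312) = -2*9 + (2*20*39)*(-312) = -18 + 1560*(-312) = -18 - 486720 = -486738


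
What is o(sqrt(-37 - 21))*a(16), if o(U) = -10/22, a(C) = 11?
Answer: -5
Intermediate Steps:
o(U) = -5/11 (o(U) = -10*1/22 = -5/11)
o(sqrt(-37 - 21))*a(16) = -5/11*11 = -5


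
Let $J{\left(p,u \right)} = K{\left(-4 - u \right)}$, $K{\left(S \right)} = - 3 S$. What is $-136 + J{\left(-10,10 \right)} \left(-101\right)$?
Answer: $-4378$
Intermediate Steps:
$J{\left(p,u \right)} = 12 + 3 u$ ($J{\left(p,u \right)} = - 3 \left(-4 - u\right) = 12 + 3 u$)
$-136 + J{\left(-10,10 \right)} \left(-101\right) = -136 + \left(12 + 3 \cdot 10\right) \left(-101\right) = -136 + \left(12 + 30\right) \left(-101\right) = -136 + 42 \left(-101\right) = -136 - 4242 = -4378$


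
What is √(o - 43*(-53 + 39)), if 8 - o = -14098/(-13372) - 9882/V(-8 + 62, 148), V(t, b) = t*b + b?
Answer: 3*√3137636290724430/6803005 ≈ 24.701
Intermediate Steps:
V(t, b) = b + b*t (V(t, b) = b*t + b = b + b*t)
o = 55510564/6803005 (o = 8 - (-14098/(-13372) - 9882*1/(148*(1 + (-8 + 62)))) = 8 - (-14098*(-1/13372) - 9882*1/(148*(1 + 54))) = 8 - (7049/6686 - 9882/(148*55)) = 8 - (7049/6686 - 9882/8140) = 8 - (7049/6686 - 9882*1/8140) = 8 - (7049/6686 - 4941/4070) = 8 - 1*(-1086524/6803005) = 8 + 1086524/6803005 = 55510564/6803005 ≈ 8.1597)
√(o - 43*(-53 + 39)) = √(55510564/6803005 - 43*(-53 + 39)) = √(55510564/6803005 - 43*(-14)) = √(55510564/6803005 + 602) = √(4150919574/6803005) = 3*√3137636290724430/6803005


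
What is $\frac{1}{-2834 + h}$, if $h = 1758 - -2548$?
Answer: $\frac{1}{1472} \approx 0.00067935$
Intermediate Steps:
$h = 4306$ ($h = 1758 + 2548 = 4306$)
$\frac{1}{-2834 + h} = \frac{1}{-2834 + 4306} = \frac{1}{1472}$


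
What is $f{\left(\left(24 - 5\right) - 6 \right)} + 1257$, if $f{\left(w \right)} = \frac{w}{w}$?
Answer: $1258$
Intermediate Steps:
$f{\left(w \right)} = 1$
$f{\left(\left(24 - 5\right) - 6 \right)} + 1257 = 1 + 1257 = 1258$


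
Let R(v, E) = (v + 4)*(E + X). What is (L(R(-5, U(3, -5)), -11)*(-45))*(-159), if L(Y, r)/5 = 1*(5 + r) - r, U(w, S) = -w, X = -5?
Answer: 178875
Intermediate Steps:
R(v, E) = (-5 + E)*(4 + v) (R(v, E) = (v + 4)*(E - 5) = (4 + v)*(-5 + E) = (-5 + E)*(4 + v))
L(Y, r) = 25 (L(Y, r) = 5*(1*(5 + r) - r) = 5*((5 + r) - r) = 5*5 = 25)
(L(R(-5, U(3, -5)), -11)*(-45))*(-159) = (25*(-45))*(-159) = -1125*(-159) = 178875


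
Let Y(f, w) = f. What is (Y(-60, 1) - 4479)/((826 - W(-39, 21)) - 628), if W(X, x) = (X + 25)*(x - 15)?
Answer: -1513/94 ≈ -16.096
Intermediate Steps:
W(X, x) = (-15 + x)*(25 + X) (W(X, x) = (25 + X)*(-15 + x) = (-15 + x)*(25 + X))
(Y(-60, 1) - 4479)/((826 - W(-39, 21)) - 628) = (-60 - 4479)/((826 - (-375 - 15*(-39) + 25*21 - 39*21)) - 628) = -4539/((826 - (-375 + 585 + 525 - 819)) - 628) = -4539/((826 - 1*(-84)) - 628) = -4539/((826 + 84) - 628) = -4539/(910 - 628) = -4539/282 = -4539*1/282 = -1513/94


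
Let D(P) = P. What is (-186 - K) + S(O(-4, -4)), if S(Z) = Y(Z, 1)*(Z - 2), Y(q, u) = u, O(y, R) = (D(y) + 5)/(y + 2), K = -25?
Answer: -327/2 ≈ -163.50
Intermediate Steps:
O(y, R) = (5 + y)/(2 + y) (O(y, R) = (y + 5)/(y + 2) = (5 + y)/(2 + y))
S(Z) = -2 + Z (S(Z) = 1*(Z - 2) = 1*(-2 + Z) = -2 + Z)
(-186 - K) + S(O(-4, -4)) = (-186 - 1*(-25)) + (-2 + (5 - 4)/(2 - 4)) = (-186 + 25) + (-2 + 1/(-2)) = -161 + (-2 - ½*1) = -161 + (-2 - ½) = -161 - 5/2 = -327/2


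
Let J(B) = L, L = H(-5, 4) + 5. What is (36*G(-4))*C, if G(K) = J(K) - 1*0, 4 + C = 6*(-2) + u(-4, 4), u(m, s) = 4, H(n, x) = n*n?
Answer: -12960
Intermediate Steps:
H(n, x) = n²
C = -12 (C = -4 + (6*(-2) + 4) = -4 + (-12 + 4) = -4 - 8 = -12)
L = 30 (L = (-5)² + 5 = 25 + 5 = 30)
J(B) = 30
G(K) = 30 (G(K) = 30 - 1*0 = 30 + 0 = 30)
(36*G(-4))*C = (36*30)*(-12) = 1080*(-12) = -12960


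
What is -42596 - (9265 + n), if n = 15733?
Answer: -67594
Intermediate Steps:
-42596 - (9265 + n) = -42596 - (9265 + 15733) = -42596 - 1*24998 = -42596 - 24998 = -67594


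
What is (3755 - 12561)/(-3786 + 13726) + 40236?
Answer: 28566931/710 ≈ 40235.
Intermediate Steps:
(3755 - 12561)/(-3786 + 13726) + 40236 = -8806/9940 + 40236 = -8806*1/9940 + 40236 = -629/710 + 40236 = 28566931/710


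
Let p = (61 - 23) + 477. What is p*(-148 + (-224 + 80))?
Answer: -150380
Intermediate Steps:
p = 515 (p = 38 + 477 = 515)
p*(-148 + (-224 + 80)) = 515*(-148 + (-224 + 80)) = 515*(-148 - 144) = 515*(-292) = -150380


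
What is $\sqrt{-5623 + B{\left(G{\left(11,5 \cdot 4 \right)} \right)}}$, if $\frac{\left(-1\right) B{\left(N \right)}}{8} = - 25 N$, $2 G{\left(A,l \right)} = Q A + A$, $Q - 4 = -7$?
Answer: $i \sqrt{7823} \approx 88.448 i$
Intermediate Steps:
$Q = -3$ ($Q = 4 - 7 = -3$)
$G{\left(A,l \right)} = - A$ ($G{\left(A,l \right)} = \frac{- 3 A + A}{2} = \frac{\left(-2\right) A}{2} = - A$)
$B{\left(N \right)} = 200 N$ ($B{\left(N \right)} = - 8 \left(- 25 N\right) = 200 N$)
$\sqrt{-5623 + B{\left(G{\left(11,5 \cdot 4 \right)} \right)}} = \sqrt{-5623 + 200 \left(\left(-1\right) 11\right)} = \sqrt{-5623 + 200 \left(-11\right)} = \sqrt{-5623 - 2200} = \sqrt{-7823} = i \sqrt{7823}$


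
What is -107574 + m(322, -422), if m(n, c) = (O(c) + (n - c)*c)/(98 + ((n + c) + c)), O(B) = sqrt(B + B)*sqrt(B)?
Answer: -5662176/53 + 211*sqrt(2)/212 ≈ -1.0683e+5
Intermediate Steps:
O(B) = B*sqrt(2) (O(B) = sqrt(2*B)*sqrt(B) = (sqrt(2)*sqrt(B))*sqrt(B) = B*sqrt(2))
m(n, c) = (c*sqrt(2) + c*(n - c))/(98 + n + 2*c) (m(n, c) = (c*sqrt(2) + (n - c)*c)/(98 + ((n + c) + c)) = (c*sqrt(2) + c*(n - c))/(98 + ((c + n) + c)) = (c*sqrt(2) + c*(n - c))/(98 + (n + 2*c)) = (c*sqrt(2) + c*(n - c))/(98 + n + 2*c))
-107574 + m(322, -422) = -107574 - 422*(322 + sqrt(2) - 1*(-422))/(98 + 322 + 2*(-422)) = -107574 - 422*(322 + sqrt(2) + 422)/(98 + 322 - 844) = -107574 - 422*(744 + sqrt(2))/(-424) = -107574 - 422*(-1/424)*(744 + sqrt(2)) = -107574 + (39246/53 + 211*sqrt(2)/212) = -5662176/53 + 211*sqrt(2)/212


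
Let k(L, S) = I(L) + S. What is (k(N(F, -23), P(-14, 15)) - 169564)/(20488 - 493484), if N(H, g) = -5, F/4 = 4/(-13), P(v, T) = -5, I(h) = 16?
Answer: 169553/472996 ≈ 0.35847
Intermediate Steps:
F = -16/13 (F = 4*(4/(-13)) = 4*(4*(-1/13)) = 4*(-4/13) = -16/13 ≈ -1.2308)
k(L, S) = 16 + S
(k(N(F, -23), P(-14, 15)) - 169564)/(20488 - 493484) = ((16 - 5) - 169564)/(20488 - 493484) = (11 - 169564)/(-472996) = -169553*(-1/472996) = 169553/472996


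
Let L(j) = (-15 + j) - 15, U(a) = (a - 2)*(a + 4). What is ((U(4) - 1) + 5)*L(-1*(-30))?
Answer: 0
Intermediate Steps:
U(a) = (-2 + a)*(4 + a)
L(j) = -30 + j
((U(4) - 1) + 5)*L(-1*(-30)) = (((-8 + 4² + 2*4) - 1) + 5)*(-30 - 1*(-30)) = (((-8 + 16 + 8) - 1) + 5)*(-30 + 30) = ((16 - 1) + 5)*0 = (15 + 5)*0 = 20*0 = 0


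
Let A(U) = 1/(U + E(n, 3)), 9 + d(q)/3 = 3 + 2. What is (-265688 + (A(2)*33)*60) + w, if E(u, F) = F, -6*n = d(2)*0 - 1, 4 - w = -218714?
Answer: -46574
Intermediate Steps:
w = 218718 (w = 4 - 1*(-218714) = 4 + 218714 = 218718)
d(q) = -12 (d(q) = -27 + 3*(3 + 2) = -27 + 3*5 = -27 + 15 = -12)
n = 1/6 (n = -(-12*0 - 1)/6 = -(0 - 1)/6 = -1/6*(-1) = 1/6 ≈ 0.16667)
A(U) = 1/(3 + U) (A(U) = 1/(U + 3) = 1/(3 + U))
(-265688 + (A(2)*33)*60) + w = (-265688 + (33/(3 + 2))*60) + 218718 = (-265688 + (33/5)*60) + 218718 = (-265688 + 396) + 218718 = -265292 + 218718 = -46574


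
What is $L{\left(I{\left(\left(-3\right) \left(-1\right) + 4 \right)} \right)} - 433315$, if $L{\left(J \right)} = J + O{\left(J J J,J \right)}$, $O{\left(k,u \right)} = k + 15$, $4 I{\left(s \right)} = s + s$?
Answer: $- \frac{3466029}{8} \approx -4.3325 \cdot 10^{5}$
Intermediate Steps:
$I{\left(s \right)} = \frac{s}{2}$ ($I{\left(s \right)} = \frac{s + s}{4} = \frac{2 s}{4} = \frac{s}{2}$)
$O{\left(k,u \right)} = 15 + k$
$L{\left(J \right)} = 15 + J + J^{3}$ ($L{\left(J \right)} = J + \left(15 + J J J\right) = J + \left(15 + J^{2} J\right) = J + \left(15 + J^{3}\right) = 15 + J + J^{3}$)
$L{\left(I{\left(\left(-3\right) \left(-1\right) + 4 \right)} \right)} - 433315 = \left(15 + \frac{\left(-3\right) \left(-1\right) + 4}{2} + \left(\frac{\left(-3\right) \left(-1\right) + 4}{2}\right)^{3}\right) - 433315 = \left(15 + \frac{3 + 4}{2} + \left(\frac{3 + 4}{2}\right)^{3}\right) - 433315 = \left(15 + \frac{1}{2} \cdot 7 + \left(\frac{1}{2} \cdot 7\right)^{3}\right) - 433315 = \left(15 + \frac{7}{2} + \left(\frac{7}{2}\right)^{3}\right) - 433315 = \left(15 + \frac{7}{2} + \frac{343}{8}\right) - 433315 = \frac{491}{8} - 433315 = - \frac{3466029}{8}$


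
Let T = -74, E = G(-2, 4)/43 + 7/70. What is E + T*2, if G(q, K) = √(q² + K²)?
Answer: -1479/10 + 2*√5/43 ≈ -147.80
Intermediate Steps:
G(q, K) = √(K² + q²)
E = ⅒ + 2*√5/43 (E = √(4² + (-2)²)/43 + 7/70 = √(16 + 4)*(1/43) + 7*(1/70) = √20*(1/43) + ⅒ = (2*√5)*(1/43) + ⅒ = 2*√5/43 + ⅒ = ⅒ + 2*√5/43 ≈ 0.20400)
E + T*2 = (⅒ + 2*√5/43) - 74*2 = (⅒ + 2*√5/43) - 148 = -1479/10 + 2*√5/43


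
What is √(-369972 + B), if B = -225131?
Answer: I*√595103 ≈ 771.43*I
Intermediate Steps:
√(-369972 + B) = √(-369972 - 225131) = √(-595103) = I*√595103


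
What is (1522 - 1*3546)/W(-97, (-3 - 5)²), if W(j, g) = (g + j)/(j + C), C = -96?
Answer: -35512/3 ≈ -11837.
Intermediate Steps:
W(j, g) = (g + j)/(-96 + j) (W(j, g) = (g + j)/(j - 96) = (g + j)/(-96 + j))
(1522 - 1*3546)/W(-97, (-3 - 5)²) = (1522 - 1*3546)/((((-3 - 5)² - 97)/(-96 - 97))) = (1522 - 3546)/((((-8)² - 97)/(-193))) = -2024*(-193/(64 - 97)) = -2024/((-1/193*(-33))) = -2024/33/193 = -2024*193/33 = -35512/3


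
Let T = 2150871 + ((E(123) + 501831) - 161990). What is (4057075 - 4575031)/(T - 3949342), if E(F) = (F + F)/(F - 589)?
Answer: 40227916/113286971 ≈ 0.35510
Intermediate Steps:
E(F) = 2*F/(-589 + F) (E(F) = (2*F)/(-589 + F) = 2*F/(-589 + F))
T = 580335773/233 (T = 2150871 + ((2*123/(-589 + 123) + 501831) - 161990) = 2150871 + ((2*123/(-466) + 501831) - 161990) = 2150871 + ((2*123*(-1/466) + 501831) - 161990) = 2150871 + ((-123/233 + 501831) - 161990) = 2150871 + (116926500/233 - 161990) = 2150871 + 79182830/233 = 580335773/233 ≈ 2.4907e+6)
(4057075 - 4575031)/(T - 3949342) = (4057075 - 4575031)/(580335773/233 - 3949342) = -517956/(-339860913/233) = -517956*(-233/339860913) = 40227916/113286971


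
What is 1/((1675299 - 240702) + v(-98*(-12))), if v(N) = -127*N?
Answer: 1/1285245 ≈ 7.7806e-7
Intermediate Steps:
1/((1675299 - 240702) + v(-98*(-12))) = 1/((1675299 - 240702) - (-12446)*(-12)) = 1/(1434597 - 127*1176) = 1/(1434597 - 149352) = 1/1285245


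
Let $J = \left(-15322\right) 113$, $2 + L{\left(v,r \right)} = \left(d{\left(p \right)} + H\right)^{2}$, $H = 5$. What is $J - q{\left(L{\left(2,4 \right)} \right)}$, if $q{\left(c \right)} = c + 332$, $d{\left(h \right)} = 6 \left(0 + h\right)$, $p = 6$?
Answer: $-1733397$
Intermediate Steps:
$d{\left(h \right)} = 6 h$
$L{\left(v,r \right)} = 1679$ ($L{\left(v,r \right)} = -2 + \left(6 \cdot 6 + 5\right)^{2} = -2 + \left(36 + 5\right)^{2} = -2 + 41^{2} = -2 + 1681 = 1679$)
$J = -1731386$
$q{\left(c \right)} = 332 + c$
$J - q{\left(L{\left(2,4 \right)} \right)} = -1731386 - \left(332 + 1679\right) = -1731386 - 2011 = -1733397$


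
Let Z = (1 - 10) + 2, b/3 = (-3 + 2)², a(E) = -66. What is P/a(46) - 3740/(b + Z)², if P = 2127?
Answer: -11703/44 ≈ -265.98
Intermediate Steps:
b = 3 (b = 3*(-3 + 2)² = 3*(-1)² = 3*1 = 3)
Z = -7 (Z = -9 + 2 = -7)
P/a(46) - 3740/(b + Z)² = 2127/(-66) - 3740/(3 - 7)² = 2127*(-1/66) - 3740/((-4)²) = -709/22 - 3740/16 = -709/22 - 3740*1/16 = -709/22 - 935/4 = -11703/44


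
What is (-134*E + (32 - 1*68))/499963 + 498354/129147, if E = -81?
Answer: 83518557716/21522907187 ≈ 3.8805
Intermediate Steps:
(-134*E + (32 - 1*68))/499963 + 498354/129147 = (-134*(-81) + (32 - 1*68))/499963 + 498354/129147 = (10854 + (32 - 68))*(1/499963) + 498354*(1/129147) = (10854 - 36)*(1/499963) + 166118/43049 = 10818*(1/499963) + 166118/43049 = 10818/499963 + 166118/43049 = 83518557716/21522907187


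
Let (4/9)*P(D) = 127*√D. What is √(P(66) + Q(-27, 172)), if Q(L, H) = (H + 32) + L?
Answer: √(708 + 1143*√66)/2 ≈ 49.984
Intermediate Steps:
Q(L, H) = 32 + H + L (Q(L, H) = (32 + H) + L = 32 + H + L)
P(D) = 1143*√D/4 (P(D) = 9*(127*√D)/4 = 1143*√D/4)
√(P(66) + Q(-27, 172)) = √(1143*√66/4 + (32 + 172 - 27)) = √(1143*√66/4 + 177) = √(177 + 1143*√66/4)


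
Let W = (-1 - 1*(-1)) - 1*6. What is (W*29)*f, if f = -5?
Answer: 870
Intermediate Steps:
W = -6 (W = (-1 + 1) - 6 = 0 - 6 = -6)
(W*29)*f = -6*29*(-5) = -174*(-5) = 870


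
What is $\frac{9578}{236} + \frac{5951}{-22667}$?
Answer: $\frac{107850045}{2674706} \approx 40.322$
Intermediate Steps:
$\frac{9578}{236} + \frac{5951}{-22667} = 9578 \cdot \frac{1}{236} + 5951 \left(- \frac{1}{22667}\right) = \frac{4789}{118} - \frac{5951}{22667} = \frac{107850045}{2674706}$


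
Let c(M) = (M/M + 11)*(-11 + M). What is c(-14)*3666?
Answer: -1099800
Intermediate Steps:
c(M) = -132 + 12*M (c(M) = (1 + 11)*(-11 + M) = 12*(-11 + M) = -132 + 12*M)
c(-14)*3666 = (-132 + 12*(-14))*3666 = (-132 - 168)*3666 = -300*3666 = -1099800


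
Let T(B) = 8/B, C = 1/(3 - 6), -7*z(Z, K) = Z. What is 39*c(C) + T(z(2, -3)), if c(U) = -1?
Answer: -67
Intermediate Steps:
z(Z, K) = -Z/7
C = -1/3 (C = 1/(-3) = -1/3 ≈ -0.33333)
39*c(C) + T(z(2, -3)) = 39*(-1) + 8/((-1/7*2)) = -39 + 8/(-2/7) = -39 + 8*(-7/2) = -39 - 28 = -67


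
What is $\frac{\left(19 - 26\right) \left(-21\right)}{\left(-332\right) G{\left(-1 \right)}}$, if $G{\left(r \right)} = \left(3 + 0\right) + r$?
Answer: $- \frac{147}{664} \approx -0.22139$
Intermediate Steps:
$G{\left(r \right)} = 3 + r$
$\frac{\left(19 - 26\right) \left(-21\right)}{\left(-332\right) G{\left(-1 \right)}} = \frac{\left(19 - 26\right) \left(-21\right)}{\left(-332\right) \left(3 - 1\right)} = \frac{\left(-7\right) \left(-21\right)}{\left(-332\right) 2} = \frac{147}{-664} = 147 \left(- \frac{1}{664}\right) = - \frac{147}{664}$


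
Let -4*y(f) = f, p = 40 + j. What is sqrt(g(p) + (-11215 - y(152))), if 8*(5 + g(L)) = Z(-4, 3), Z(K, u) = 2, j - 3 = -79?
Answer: I*sqrt(44727)/2 ≈ 105.74*I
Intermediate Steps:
j = -76 (j = 3 - 79 = -76)
p = -36 (p = 40 - 76 = -36)
y(f) = -f/4
g(L) = -19/4 (g(L) = -5 + (1/8)*2 = -5 + 1/4 = -19/4)
sqrt(g(p) + (-11215 - y(152))) = sqrt(-19/4 + (-11215 - (-1)*152/4)) = sqrt(-19/4 + (-11215 - 1*(-38))) = sqrt(-19/4 + (-11215 + 38)) = sqrt(-19/4 - 11177) = sqrt(-44727/4) = I*sqrt(44727)/2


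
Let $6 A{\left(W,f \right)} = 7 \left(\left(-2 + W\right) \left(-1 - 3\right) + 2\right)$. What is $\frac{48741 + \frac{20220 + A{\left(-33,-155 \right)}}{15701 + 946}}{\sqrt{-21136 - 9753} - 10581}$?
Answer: $- \frac{4292774194913}{932135863575} - \frac{1217117719 i \sqrt{30889}}{2796407590725} \approx -4.6053 - 0.076495 i$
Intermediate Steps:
$A{\left(W,f \right)} = \frac{35}{3} - \frac{14 W}{3}$ ($A{\left(W,f \right)} = \frac{7 \left(\left(-2 + W\right) \left(-1 - 3\right) + 2\right)}{6} = \frac{7 \left(\left(-2 + W\right) \left(-4\right) + 2\right)}{6} = \frac{7 \left(\left(8 - 4 W\right) + 2\right)}{6} = \frac{7 \left(10 - 4 W\right)}{6} = \frac{70 - 28 W}{6} = \frac{35}{3} - \frac{14 W}{3}$)
$\frac{48741 + \frac{20220 + A{\left(-33,-155 \right)}}{15701 + 946}}{\sqrt{-21136 - 9753} - 10581} = \frac{48741 + \frac{20220 + \left(\frac{35}{3} - -154\right)}{15701 + 946}}{\sqrt{-21136 - 9753} - 10581} = \frac{48741 + \frac{20220 + \left(\frac{35}{3} + 154\right)}{16647}}{\sqrt{-30889} - 10581} = \frac{48741 + \left(20220 + \frac{497}{3}\right) \frac{1}{16647}}{i \sqrt{30889} - 10581} = \frac{48741 + \frac{61157}{3} \cdot \frac{1}{16647}}{-10581 + i \sqrt{30889}} = \frac{48741 + \frac{61157}{49941}}{-10581 + i \sqrt{30889}} = \frac{2434235438}{49941 \left(-10581 + i \sqrt{30889}\right)}$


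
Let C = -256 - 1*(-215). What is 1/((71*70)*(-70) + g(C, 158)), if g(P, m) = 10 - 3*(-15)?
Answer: -1/347845 ≈ -2.8748e-6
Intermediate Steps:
C = -41 (C = -256 + 215 = -41)
g(P, m) = 55 (g(P, m) = 10 + 45 = 55)
1/((71*70)*(-70) + g(C, 158)) = 1/((71*70)*(-70) + 55) = 1/(4970*(-70) + 55) = 1/(-347900 + 55) = 1/(-347845) = -1/347845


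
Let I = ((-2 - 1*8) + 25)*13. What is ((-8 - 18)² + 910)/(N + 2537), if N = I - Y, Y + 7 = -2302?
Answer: 1586/5041 ≈ 0.31462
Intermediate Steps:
Y = -2309 (Y = -7 - 2302 = -2309)
I = 195 (I = ((-2 - 8) + 25)*13 = (-10 + 25)*13 = 15*13 = 195)
N = 2504 (N = 195 - 1*(-2309) = 195 + 2309 = 2504)
((-8 - 18)² + 910)/(N + 2537) = ((-8 - 18)² + 910)/(2504 + 2537) = ((-26)² + 910)/5041 = (676 + 910)*(1/5041) = 1586*(1/5041) = 1586/5041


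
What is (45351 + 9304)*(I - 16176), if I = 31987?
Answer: 864150205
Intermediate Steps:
(45351 + 9304)*(I - 16176) = (45351 + 9304)*(31987 - 16176) = 54655*15811 = 864150205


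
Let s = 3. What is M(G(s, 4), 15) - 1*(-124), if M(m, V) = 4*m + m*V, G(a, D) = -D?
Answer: 48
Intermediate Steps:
M(m, V) = 4*m + V*m
M(G(s, 4), 15) - 1*(-124) = (-1*4)*(4 + 15) - 1*(-124) = -4*19 + 124 = -76 + 124 = 48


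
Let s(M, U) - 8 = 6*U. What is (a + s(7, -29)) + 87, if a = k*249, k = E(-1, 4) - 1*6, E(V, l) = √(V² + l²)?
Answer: -1573 + 249*√17 ≈ -546.35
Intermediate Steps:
s(M, U) = 8 + 6*U
k = -6 + √17 (k = √((-1)² + 4²) - 1*6 = √(1 + 16) - 6 = √17 - 6 = -6 + √17 ≈ -1.8769)
a = -1494 + 249*√17 (a = (-6 + √17)*249 = -1494 + 249*√17 ≈ -467.35)
(a + s(7, -29)) + 87 = ((-1494 + 249*√17) + (8 + 6*(-29))) + 87 = ((-1494 + 249*√17) + (8 - 174)) + 87 = ((-1494 + 249*√17) - 166) + 87 = (-1660 + 249*√17) + 87 = -1573 + 249*√17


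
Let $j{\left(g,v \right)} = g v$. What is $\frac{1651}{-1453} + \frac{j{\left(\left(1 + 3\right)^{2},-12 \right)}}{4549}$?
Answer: $- \frac{7789375}{6609697} \approx -1.1785$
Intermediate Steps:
$\frac{1651}{-1453} + \frac{j{\left(\left(1 + 3\right)^{2},-12 \right)}}{4549} = \frac{1651}{-1453} + \frac{\left(1 + 3\right)^{2} \left(-12\right)}{4549} = 1651 \left(- \frac{1}{1453}\right) + 4^{2} \left(-12\right) \frac{1}{4549} = - \frac{1651}{1453} + 16 \left(-12\right) \frac{1}{4549} = - \frac{1651}{1453} - \frac{192}{4549} = - \frac{7789375}{6609697}$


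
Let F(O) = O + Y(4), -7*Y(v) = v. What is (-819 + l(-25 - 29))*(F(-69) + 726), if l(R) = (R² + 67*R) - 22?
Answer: -7090085/7 ≈ -1.0129e+6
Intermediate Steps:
Y(v) = -v/7
l(R) = -22 + R² + 67*R
F(O) = -4/7 + O (F(O) = O - ⅐*4 = O - 4/7 = -4/7 + O)
(-819 + l(-25 - 29))*(F(-69) + 726) = (-819 + (-22 + (-25 - 29)² + 67*(-25 - 29)))*((-4/7 - 69) + 726) = (-819 + (-22 + (-54)² + 67*(-54)))*(-487/7 + 726) = (-819 + (-22 + 2916 - 3618))*(4595/7) = (-819 - 724)*(4595/7) = -1543*4595/7 = -7090085/7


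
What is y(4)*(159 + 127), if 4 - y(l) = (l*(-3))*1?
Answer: 4576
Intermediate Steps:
y(l) = 4 + 3*l (y(l) = 4 - l*(-3) = 4 - (-3*l) = 4 - (-3)*l = 4 + 3*l)
y(4)*(159 + 127) = (4 + 3*4)*(159 + 127) = (4 + 12)*286 = 16*286 = 4576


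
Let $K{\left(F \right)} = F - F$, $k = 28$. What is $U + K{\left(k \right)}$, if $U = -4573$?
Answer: $-4573$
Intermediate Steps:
$K{\left(F \right)} = 0$
$U + K{\left(k \right)} = -4573 + 0 = -4573$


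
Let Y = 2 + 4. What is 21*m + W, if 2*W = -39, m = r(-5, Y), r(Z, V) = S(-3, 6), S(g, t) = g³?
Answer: -1173/2 ≈ -586.50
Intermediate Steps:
Y = 6
r(Z, V) = -27 (r(Z, V) = (-3)³ = -27)
m = -27
W = -39/2 (W = (½)*(-39) = -39/2 ≈ -19.500)
21*m + W = 21*(-27) - 39/2 = -567 - 39/2 = -1173/2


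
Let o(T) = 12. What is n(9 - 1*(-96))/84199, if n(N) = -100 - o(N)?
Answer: -112/84199 ≈ -0.0013302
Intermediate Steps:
n(N) = -112 (n(N) = -100 - 1*12 = -100 - 12 = -112)
n(9 - 1*(-96))/84199 = -112/84199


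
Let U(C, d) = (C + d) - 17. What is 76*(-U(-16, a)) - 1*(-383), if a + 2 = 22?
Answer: 1371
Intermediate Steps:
a = 20 (a = -2 + 22 = 20)
U(C, d) = -17 + C + d
76*(-U(-16, a)) - 1*(-383) = 76*(-(-17 - 16 + 20)) - 1*(-383) = 76*(-1*(-13)) + 383 = 76*13 + 383 = 988 + 383 = 1371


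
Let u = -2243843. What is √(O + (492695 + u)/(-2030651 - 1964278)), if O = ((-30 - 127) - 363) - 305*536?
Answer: 2*I*√8078222436897517/443881 ≈ 404.97*I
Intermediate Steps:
O = -164000 (O = (-157 - 363) - 163480 = -520 - 163480 = -164000)
√(O + (492695 + u)/(-2030651 - 1964278)) = √(-164000 + (492695 - 2243843)/(-2030651 - 1964278)) = √(-164000 - 1751148/(-3994929)) = √(-164000 - 1751148*(-1/3994929)) = √(-164000 + 194572/443881) = √(-72796289428/443881) = 2*I*√8078222436897517/443881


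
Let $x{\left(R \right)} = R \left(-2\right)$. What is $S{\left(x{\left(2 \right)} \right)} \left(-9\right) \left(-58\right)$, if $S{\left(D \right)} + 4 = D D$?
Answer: $6264$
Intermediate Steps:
$x{\left(R \right)} = - 2 R$
$S{\left(D \right)} = -4 + D^{2}$ ($S{\left(D \right)} = -4 + D D = -4 + D^{2}$)
$S{\left(x{\left(2 \right)} \right)} \left(-9\right) \left(-58\right) = \left(-4 + \left(\left(-2\right) 2\right)^{2}\right) \left(-9\right) \left(-58\right) = \left(-4 + \left(-4\right)^{2}\right) \left(-9\right) \left(-58\right) = \left(-4 + 16\right) \left(-9\right) \left(-58\right) = 12 \left(-9\right) \left(-58\right) = \left(-108\right) \left(-58\right) = 6264$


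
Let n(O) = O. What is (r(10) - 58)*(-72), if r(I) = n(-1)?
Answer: 4248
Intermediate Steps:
r(I) = -1
(r(10) - 58)*(-72) = (-1 - 58)*(-72) = -59*(-72) = 4248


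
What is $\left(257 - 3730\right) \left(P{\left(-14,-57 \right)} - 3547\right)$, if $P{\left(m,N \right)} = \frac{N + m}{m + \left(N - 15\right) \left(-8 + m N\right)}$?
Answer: $\frac{700861634931}{56894} \approx 1.2319 \cdot 10^{7}$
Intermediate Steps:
$P{\left(m,N \right)} = \frac{N + m}{m + \left(-15 + N\right) \left(-8 + N m\right)}$
$\left(257 - 3730\right) \left(P{\left(-14,-57 \right)} - 3547\right) = \left(257 - 3730\right) \left(\frac{-57 - 14}{120 - 14 - -456 - 14 \left(-57\right)^{2} - \left(-855\right) \left(-14\right)} - 3547\right) = - 3473 \left(\frac{1}{120 - 14 + 456 - 45486 - 11970} \left(-71\right) - 3547\right) = - 3473 \left(\frac{1}{-56894} \left(-71\right) - 3547\right) = - 3473 \left(\left(- \frac{1}{56894}\right) \left(-71\right) - 3547\right) = - 3473 \left(\frac{71}{56894} - 3547\right) = \left(-3473\right) \left(- \frac{201802947}{56894}\right) = \frac{700861634931}{56894}$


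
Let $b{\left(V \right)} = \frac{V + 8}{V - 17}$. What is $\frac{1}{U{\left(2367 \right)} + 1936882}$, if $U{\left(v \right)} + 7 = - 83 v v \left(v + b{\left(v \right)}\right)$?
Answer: $- \frac{94}{103510724197641} \approx -9.0812 \cdot 10^{-13}$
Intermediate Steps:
$b{\left(V \right)} = \frac{8 + V}{-17 + V}$
$U{\left(v \right)} = -7 - 83 v^{2} \left(v + \frac{8 + v}{-17 + v}\right)$ ($U{\left(v \right)} = -7 + - 83 v v \left(v + \frac{8 + v}{-17 + v}\right) = -7 + - 83 v^{2} \left(v + \frac{8 + v}{-17 + v}\right) = -7 - 83 v^{2} \left(v + \frac{8 + v}{-17 + v}\right)$)
$\frac{1}{U{\left(2367 \right)} + 1936882} = \frac{1}{\frac{119 - 664 \cdot 2367^{2} - 83 \cdot 2367^{4} - 16569 + 1328 \cdot 2367^{3}}{-17 + 2367} + 1936882} = \frac{1}{\frac{119 - 3720185496 - 2605380294549843 - 16569 + 1328 \cdot 13261564863}{2350} + 1936882} = \frac{1}{\frac{119 - 3720185496 - 2605380294549843 - 16569 + 17611358138064}{2350} + 1936882} = \frac{1}{\frac{1}{2350} \left(-2587772656613725\right) + 1936882} = \frac{1}{- \frac{103510906264549}{94} + 1936882} = \frac{1}{- \frac{103510724197641}{94}} = - \frac{94}{103510724197641}$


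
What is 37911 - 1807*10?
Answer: 19841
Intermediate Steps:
37911 - 1807*10 = 37911 - 1*18070 = 37911 - 18070 = 19841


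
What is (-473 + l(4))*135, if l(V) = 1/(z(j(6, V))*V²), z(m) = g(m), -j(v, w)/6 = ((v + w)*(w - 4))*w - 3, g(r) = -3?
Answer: -1021725/16 ≈ -63858.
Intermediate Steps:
j(v, w) = 18 - 6*w*(-4 + w)*(v + w) (j(v, w) = -6*(((v + w)*(w - 4))*w - 3) = -6*(((v + w)*(-4 + w))*w - 3) = -6*(((-4 + w)*(v + w))*w - 3) = -6*(w*(-4 + w)*(v + w) - 3) = -6*(-3 + w*(-4 + w)*(v + w)) = 18 - 6*w*(-4 + w)*(v + w))
z(m) = -3
l(V) = -1/(3*V²) (l(V) = 1/(-3*V²) = -1/(3*V²))
(-473 + l(4))*135 = (-473 - ⅓/4²)*135 = (-473 - ⅓*1/16)*135 = (-473 - 1/48)*135 = -22705/48*135 = -1021725/16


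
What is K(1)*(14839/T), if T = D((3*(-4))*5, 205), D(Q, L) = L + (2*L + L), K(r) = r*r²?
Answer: 14839/820 ≈ 18.096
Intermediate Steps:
K(r) = r³
D(Q, L) = 4*L (D(Q, L) = L + 3*L = 4*L)
T = 820 (T = 4*205 = 820)
K(1)*(14839/T) = 1³*(14839/820) = 1*(14839*(1/820)) = 1*(14839/820) = 14839/820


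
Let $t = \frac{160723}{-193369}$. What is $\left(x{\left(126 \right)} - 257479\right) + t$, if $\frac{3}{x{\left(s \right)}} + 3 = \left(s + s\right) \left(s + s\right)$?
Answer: $- \frac{1053875665878789}{4093041623} \approx -2.5748 \cdot 10^{5}$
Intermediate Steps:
$x{\left(s \right)} = \frac{3}{-3 + 4 s^{2}}$ ($x{\left(s \right)} = \frac{3}{-3 + \left(s + s\right) \left(s + s\right)} = \frac{3}{-3 + 2 s 2 s} = \frac{3}{-3 + 4 s^{2}}$)
$t = - \frac{160723}{193369}$ ($t = 160723 \left(- \frac{1}{193369}\right) = - \frac{160723}{193369} \approx -0.83117$)
$\left(x{\left(126 \right)} - 257479\right) + t = \left(\frac{3}{-3 + 4 \cdot 126^{2}} - 257479\right) - \frac{160723}{193369} = \left(\frac{3}{-3 + 4 \cdot 15876} - 257479\right) - \frac{160723}{193369} = \left(\frac{3}{-3 + 63504} - 257479\right) - \frac{160723}{193369} = \left(\frac{3}{63501} - 257479\right) - \frac{160723}{193369} = \left(3 \cdot \frac{1}{63501} - 257479\right) - \frac{160723}{193369} = \left(\frac{1}{21167} - 257479\right) - \frac{160723}{193369} = - \frac{5450057992}{21167} - \frac{160723}{193369} = - \frac{1053875665878789}{4093041623}$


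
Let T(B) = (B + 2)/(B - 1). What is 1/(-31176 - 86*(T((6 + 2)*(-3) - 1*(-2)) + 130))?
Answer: -23/975908 ≈ -2.3568e-5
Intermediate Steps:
T(B) = (2 + B)/(-1 + B)
1/(-31176 - 86*(T((6 + 2)*(-3) - 1*(-2)) + 130)) = 1/(-31176 - 86*((2 + ((6 + 2)*(-3) - 1*(-2)))/(-1 + ((6 + 2)*(-3) - 1*(-2))) + 130)) = 1/(-31176 - 86*((2 + (8*(-3) + 2))/(-1 + (8*(-3) + 2)) + 130)) = 1/(-31176 - 86*((2 + (-24 + 2))/(-1 + (-24 + 2)) + 130)) = 1/(-31176 - 86*((2 - 22)/(-1 - 22) + 130)) = 1/(-31176 - 86*(-20/(-23) + 130)) = 1/(-31176 - 86*(-1/23*(-20) + 130)) = 1/(-31176 - 86*(20/23 + 130)) = 1/(-31176 - 86*3010/23) = 1/(-31176 - 258860/23) = 1/(-975908/23) = -23/975908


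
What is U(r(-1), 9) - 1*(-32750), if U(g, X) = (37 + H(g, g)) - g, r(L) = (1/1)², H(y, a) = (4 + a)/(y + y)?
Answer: 65577/2 ≈ 32789.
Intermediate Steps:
H(y, a) = (4 + a)/(2*y) (H(y, a) = (4 + a)/((2*y)) = (4 + a)*(1/(2*y)) = (4 + a)/(2*y))
r(L) = 1 (r(L) = 1² = 1)
U(g, X) = 37 - g + (4 + g)/(2*g) (U(g, X) = (37 + (4 + g)/(2*g)) - g = 37 - g + (4 + g)/(2*g))
U(r(-1), 9) - 1*(-32750) = (75/2 - 1*1 + 2/1) - 1*(-32750) = (75/2 - 1 + 2*1) + 32750 = (75/2 - 1 + 2) + 32750 = 77/2 + 32750 = 65577/2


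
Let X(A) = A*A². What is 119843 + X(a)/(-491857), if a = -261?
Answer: 58963398032/491857 ≈ 1.1988e+5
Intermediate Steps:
X(A) = A³
119843 + X(a)/(-491857) = 119843 + (-261)³/(-491857) = 119843 - 17779581*(-1/491857) = 119843 + 17779581/491857 = 58963398032/491857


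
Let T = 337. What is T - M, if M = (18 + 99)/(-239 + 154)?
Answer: 28762/85 ≈ 338.38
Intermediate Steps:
M = -117/85 (M = 117/(-85) = 117*(-1/85) = -117/85 ≈ -1.3765)
T - M = 337 - 1*(-117/85) = 337 + 117/85 = 28762/85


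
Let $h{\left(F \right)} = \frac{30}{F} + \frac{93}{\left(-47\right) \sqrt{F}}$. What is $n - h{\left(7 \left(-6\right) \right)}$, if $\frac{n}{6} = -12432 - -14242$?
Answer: $\frac{76025}{7} - \frac{31 i \sqrt{42}}{658} \approx 10861.0 - 0.30532 i$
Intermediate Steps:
$n = 10860$ ($n = 6 \left(-12432 - -14242\right) = 6 \left(-12432 + 14242\right) = 6 \cdot 1810 = 10860$)
$h{\left(F \right)} = \frac{30}{F} - \frac{93}{47 \sqrt{F}}$ ($h{\left(F \right)} = \frac{30}{F} + 93 \left(- \frac{1}{47 \sqrt{F}}\right) = \frac{30}{F} - \frac{93}{47 \sqrt{F}}$)
$n - h{\left(7 \left(-6\right) \right)} = 10860 - \left(\frac{30}{7 \left(-6\right)} - \frac{93}{47 i \sqrt{42}}\right) = 10860 - \left(\frac{30}{-42} - \frac{93}{47 i \sqrt{42}}\right) = 10860 - \left(30 \left(- \frac{1}{42}\right) - \frac{93 \left(- \frac{i \sqrt{42}}{42}\right)}{47}\right) = 10860 - \left(- \frac{5}{7} + \frac{31 i \sqrt{42}}{658}\right) = 10860 + \left(\frac{5}{7} - \frac{31 i \sqrt{42}}{658}\right) = \frac{76025}{7} - \frac{31 i \sqrt{42}}{658}$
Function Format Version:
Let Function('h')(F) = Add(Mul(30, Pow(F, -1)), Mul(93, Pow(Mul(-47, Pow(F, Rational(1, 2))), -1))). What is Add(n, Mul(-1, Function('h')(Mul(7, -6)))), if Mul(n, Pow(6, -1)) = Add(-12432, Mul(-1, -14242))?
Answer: Add(Rational(76025, 7), Mul(Rational(-31, 658), I, Pow(42, Rational(1, 2)))) ≈ Add(10861., Mul(-0.30532, I))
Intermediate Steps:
n = 10860 (n = Mul(6, Add(-12432, Mul(-1, -14242))) = Mul(6, Add(-12432, 14242)) = Mul(6, 1810) = 10860)
Function('h')(F) = Add(Mul(30, Pow(F, -1)), Mul(Rational(-93, 47), Pow(F, Rational(-1, 2)))) (Function('h')(F) = Add(Mul(30, Pow(F, -1)), Mul(93, Mul(Rational(-1, 47), Pow(F, Rational(-1, 2))))) = Add(Mul(30, Pow(F, -1)), Mul(Rational(-93, 47), Pow(F, Rational(-1, 2)))))
Add(n, Mul(-1, Function('h')(Mul(7, -6)))) = Add(10860, Mul(-1, Add(Mul(30, Pow(Mul(7, -6), -1)), Mul(Rational(-93, 47), Pow(Mul(7, -6), Rational(-1, 2)))))) = Add(10860, Mul(-1, Add(Mul(30, Pow(-42, -1)), Mul(Rational(-93, 47), Pow(-42, Rational(-1, 2)))))) = Add(10860, Mul(-1, Add(Mul(30, Rational(-1, 42)), Mul(Rational(-93, 47), Mul(Rational(-1, 42), I, Pow(42, Rational(1, 2))))))) = Add(10860, Mul(-1, Add(Rational(-5, 7), Mul(Rational(31, 658), I, Pow(42, Rational(1, 2)))))) = Add(10860, Add(Rational(5, 7), Mul(Rational(-31, 658), I, Pow(42, Rational(1, 2))))) = Add(Rational(76025, 7), Mul(Rational(-31, 658), I, Pow(42, Rational(1, 2))))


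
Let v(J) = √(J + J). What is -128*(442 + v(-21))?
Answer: -56576 - 128*I*√42 ≈ -56576.0 - 829.54*I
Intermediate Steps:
v(J) = √2*√J (v(J) = √(2*J) = √2*√J)
-128*(442 + v(-21)) = -128*(442 + √2*√(-21)) = -128*(442 + √2*(I*√21)) = -128*(442 + I*√42) = -56576 - 128*I*√42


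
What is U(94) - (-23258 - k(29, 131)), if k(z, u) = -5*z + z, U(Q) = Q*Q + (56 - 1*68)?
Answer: 31966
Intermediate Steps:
U(Q) = -12 + Q**2 (U(Q) = Q**2 + (56 - 68) = Q**2 - 12 = -12 + Q**2)
k(z, u) = -4*z
U(94) - (-23258 - k(29, 131)) = (-12 + 94**2) - (-23258 - (-4)*29) = (-12 + 8836) - (-23258 - 1*(-116)) = 8824 - (-23258 + 116) = 8824 - 1*(-23142) = 8824 + 23142 = 31966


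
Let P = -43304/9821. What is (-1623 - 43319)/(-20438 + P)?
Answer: 220687691/100382451 ≈ 2.1985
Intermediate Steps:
P = -43304/9821 (P = -43304*1/9821 = -43304/9821 ≈ -4.4093)
(-1623 - 43319)/(-20438 + P) = (-1623 - 43319)/(-20438 - 43304/9821) = -44942/(-200764902/9821) = -44942*(-9821/200764902) = 220687691/100382451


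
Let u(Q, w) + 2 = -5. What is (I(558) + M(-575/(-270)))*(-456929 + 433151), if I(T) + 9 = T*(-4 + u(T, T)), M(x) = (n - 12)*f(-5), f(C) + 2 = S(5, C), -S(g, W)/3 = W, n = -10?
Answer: 152963874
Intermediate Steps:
S(g, W) = -3*W
f(C) = -2 - 3*C
u(Q, w) = -7 (u(Q, w) = -2 - 5 = -7)
M(x) = -286 (M(x) = (-10 - 12)*(-2 - 3*(-5)) = -22*(-2 + 15) = -22*13 = -286)
I(T) = -9 - 11*T (I(T) = -9 + T*(-4 - 7) = -9 + T*(-11) = -9 - 11*T)
(I(558) + M(-575/(-270)))*(-456929 + 433151) = ((-9 - 11*558) - 286)*(-456929 + 433151) = ((-9 - 6138) - 286)*(-23778) = (-6147 - 286)*(-23778) = -6433*(-23778) = 152963874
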